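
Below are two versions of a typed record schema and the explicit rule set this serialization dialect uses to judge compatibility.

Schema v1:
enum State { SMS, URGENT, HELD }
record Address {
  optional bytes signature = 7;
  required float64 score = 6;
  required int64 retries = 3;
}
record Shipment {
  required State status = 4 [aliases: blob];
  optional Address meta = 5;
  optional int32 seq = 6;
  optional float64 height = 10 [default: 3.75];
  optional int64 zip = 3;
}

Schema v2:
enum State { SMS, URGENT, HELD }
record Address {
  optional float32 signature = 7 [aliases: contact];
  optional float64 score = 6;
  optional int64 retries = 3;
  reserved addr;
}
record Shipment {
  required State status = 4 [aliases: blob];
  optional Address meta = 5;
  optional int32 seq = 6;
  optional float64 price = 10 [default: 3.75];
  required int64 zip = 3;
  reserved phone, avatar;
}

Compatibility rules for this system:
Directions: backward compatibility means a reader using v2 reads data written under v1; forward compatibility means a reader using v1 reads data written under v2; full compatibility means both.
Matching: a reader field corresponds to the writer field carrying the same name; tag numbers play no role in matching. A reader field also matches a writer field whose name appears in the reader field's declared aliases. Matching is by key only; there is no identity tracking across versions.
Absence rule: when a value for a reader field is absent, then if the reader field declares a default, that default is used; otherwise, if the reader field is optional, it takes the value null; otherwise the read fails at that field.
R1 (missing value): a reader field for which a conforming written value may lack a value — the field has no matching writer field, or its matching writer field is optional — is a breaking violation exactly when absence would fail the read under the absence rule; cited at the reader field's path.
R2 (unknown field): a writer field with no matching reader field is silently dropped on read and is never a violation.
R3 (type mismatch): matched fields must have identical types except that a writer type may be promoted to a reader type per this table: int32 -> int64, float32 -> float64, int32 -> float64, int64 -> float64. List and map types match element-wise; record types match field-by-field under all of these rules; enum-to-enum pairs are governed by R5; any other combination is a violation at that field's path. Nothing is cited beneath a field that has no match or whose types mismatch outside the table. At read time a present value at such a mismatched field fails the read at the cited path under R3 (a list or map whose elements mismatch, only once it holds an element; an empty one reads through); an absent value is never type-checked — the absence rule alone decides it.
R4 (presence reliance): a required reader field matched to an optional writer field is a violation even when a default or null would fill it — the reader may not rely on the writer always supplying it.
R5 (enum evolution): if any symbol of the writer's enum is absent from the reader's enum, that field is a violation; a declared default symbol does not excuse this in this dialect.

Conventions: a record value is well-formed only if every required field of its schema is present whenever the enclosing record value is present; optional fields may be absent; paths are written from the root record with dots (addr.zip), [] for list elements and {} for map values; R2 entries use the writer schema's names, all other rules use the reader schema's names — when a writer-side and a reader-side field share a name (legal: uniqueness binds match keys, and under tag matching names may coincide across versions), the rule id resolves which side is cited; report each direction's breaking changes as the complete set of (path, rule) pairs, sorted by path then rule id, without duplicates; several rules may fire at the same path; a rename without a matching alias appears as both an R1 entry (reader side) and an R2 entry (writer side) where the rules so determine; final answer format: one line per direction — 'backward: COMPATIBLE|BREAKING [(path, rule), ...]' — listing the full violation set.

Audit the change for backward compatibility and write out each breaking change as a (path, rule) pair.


in Shipment below, arrows point writer -> reader
checking backward for Shipment: reader v2 against writer v1:
  status: paired with writer status (State -> State; writer required)
  meta: paired with writer meta (Address -> Address; writer optional)
  seq: paired with writer seq (int32 -> int32; writer optional)
  price: no writer-side match
  zip: paired with writer zip (int64 -> int64; writer optional)
  height (writer side), unknown to reader
  meta.signature: paired with writer meta.signature (bytes -> float32; writer optional)
  meta.score: paired with writer meta.score (float64 -> float64; writer required)
  meta.retries: paired with writer meta.retries (int64 -> int64; writer required)
  breaking: (meta.signature, R3)
  breaking: (zip, R1)
  breaking: (zip, R4)
  => backward: BREAKING (3)
diffs on Shipment not affecting the asked answer:
  field score in record Address: required changed to optional -> affects forward compatibility only, which is not asked
  field retries in record Address: required changed to optional -> affects forward compatibility only, which is not asked
  renamed field height to price in record Shipment -> triggers nothing under Shipment's printed rules — same verdict

backward: BREAKING [(meta.signature, R3), (zip, R1), (zip, R4)]


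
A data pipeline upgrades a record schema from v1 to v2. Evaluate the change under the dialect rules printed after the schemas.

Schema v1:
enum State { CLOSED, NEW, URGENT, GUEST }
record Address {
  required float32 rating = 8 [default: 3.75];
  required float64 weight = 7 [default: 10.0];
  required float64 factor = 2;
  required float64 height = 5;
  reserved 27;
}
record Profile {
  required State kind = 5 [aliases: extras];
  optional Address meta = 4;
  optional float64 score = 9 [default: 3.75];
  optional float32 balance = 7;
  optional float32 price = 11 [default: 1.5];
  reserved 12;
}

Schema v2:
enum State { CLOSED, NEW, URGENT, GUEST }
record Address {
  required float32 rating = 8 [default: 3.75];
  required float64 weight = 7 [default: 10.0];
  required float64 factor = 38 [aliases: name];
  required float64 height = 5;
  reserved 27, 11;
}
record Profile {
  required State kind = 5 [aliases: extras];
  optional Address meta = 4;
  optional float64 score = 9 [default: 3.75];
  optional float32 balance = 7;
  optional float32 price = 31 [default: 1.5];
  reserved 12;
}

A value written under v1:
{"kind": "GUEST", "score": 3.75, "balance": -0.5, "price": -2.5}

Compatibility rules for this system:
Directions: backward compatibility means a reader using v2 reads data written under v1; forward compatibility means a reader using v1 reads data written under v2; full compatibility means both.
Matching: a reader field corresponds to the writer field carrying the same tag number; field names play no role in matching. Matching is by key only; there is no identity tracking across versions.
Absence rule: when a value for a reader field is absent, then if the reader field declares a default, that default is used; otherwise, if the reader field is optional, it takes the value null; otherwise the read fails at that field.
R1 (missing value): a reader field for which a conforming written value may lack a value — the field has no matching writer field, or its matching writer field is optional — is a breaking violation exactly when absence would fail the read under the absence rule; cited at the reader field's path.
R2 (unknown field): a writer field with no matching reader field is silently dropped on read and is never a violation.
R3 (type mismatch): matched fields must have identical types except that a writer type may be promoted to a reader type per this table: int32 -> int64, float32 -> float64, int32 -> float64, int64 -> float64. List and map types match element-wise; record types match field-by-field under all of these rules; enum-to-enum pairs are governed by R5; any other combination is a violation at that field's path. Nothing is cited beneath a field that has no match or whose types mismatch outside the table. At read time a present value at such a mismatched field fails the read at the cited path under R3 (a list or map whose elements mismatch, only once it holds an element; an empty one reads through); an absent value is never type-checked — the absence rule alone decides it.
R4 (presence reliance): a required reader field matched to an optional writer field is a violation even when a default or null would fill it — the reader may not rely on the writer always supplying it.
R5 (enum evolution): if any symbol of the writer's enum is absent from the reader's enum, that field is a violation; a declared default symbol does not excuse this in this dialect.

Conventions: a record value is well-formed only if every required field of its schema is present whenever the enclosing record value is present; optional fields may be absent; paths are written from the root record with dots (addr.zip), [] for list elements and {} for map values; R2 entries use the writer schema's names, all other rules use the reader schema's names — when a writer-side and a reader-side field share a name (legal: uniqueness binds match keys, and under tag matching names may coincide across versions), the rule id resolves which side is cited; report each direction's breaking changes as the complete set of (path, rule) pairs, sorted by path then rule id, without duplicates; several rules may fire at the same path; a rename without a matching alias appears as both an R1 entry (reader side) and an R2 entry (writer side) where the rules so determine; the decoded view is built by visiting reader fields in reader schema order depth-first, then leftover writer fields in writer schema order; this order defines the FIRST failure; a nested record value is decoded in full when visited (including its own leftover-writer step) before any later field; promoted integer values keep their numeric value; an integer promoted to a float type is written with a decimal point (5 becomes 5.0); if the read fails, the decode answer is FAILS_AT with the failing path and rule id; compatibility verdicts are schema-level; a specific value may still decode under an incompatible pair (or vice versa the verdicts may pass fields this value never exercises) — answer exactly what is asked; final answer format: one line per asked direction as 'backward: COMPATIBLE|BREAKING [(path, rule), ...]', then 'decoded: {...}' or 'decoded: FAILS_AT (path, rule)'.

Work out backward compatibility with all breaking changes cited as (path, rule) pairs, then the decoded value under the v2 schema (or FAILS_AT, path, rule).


backward: BREAKING [(meta.factor, R1)]; decoded: {"kind": "GUEST", "meta": null, "score": 3.75, "balance": -0.5, "price": 1.5}

in Profile below, arrows point writer -> reader
backward analysis of Profile with v2 as reader and v1 as writer:
  kind: State -> State, writer required; from kind
  meta: Address -> Address, writer optional; from meta
  score: float64 -> float64, writer optional; from score
  balance: float32 -> float32, writer optional; from balance
  no writer field matches reader price
  price (writer side), unknown to reader
  meta.rating: float32 -> float32, writer required; from meta.rating
  meta.weight: float64 -> float64, writer required; from meta.weight
  no writer field matches reader meta.factor
  meta.height: float64 -> float64, writer required; from meta.height
  meta.factor (writer side), unknown to reader
  R1 fires at meta.factor
  => backward: BREAKING (1)
migrating the Profile value to v2:
  kind := "GUEST"
  meta := null (absent, optional -> null)
  score := 3.75
  balance := -0.5
  price := 1.5 (absent -> default)
  writer price: unknown -> dropped
  => decoded: {"kind": "GUEST", "meta": null, "score": 3.75, "balance": -0.5, "price": 1.5}


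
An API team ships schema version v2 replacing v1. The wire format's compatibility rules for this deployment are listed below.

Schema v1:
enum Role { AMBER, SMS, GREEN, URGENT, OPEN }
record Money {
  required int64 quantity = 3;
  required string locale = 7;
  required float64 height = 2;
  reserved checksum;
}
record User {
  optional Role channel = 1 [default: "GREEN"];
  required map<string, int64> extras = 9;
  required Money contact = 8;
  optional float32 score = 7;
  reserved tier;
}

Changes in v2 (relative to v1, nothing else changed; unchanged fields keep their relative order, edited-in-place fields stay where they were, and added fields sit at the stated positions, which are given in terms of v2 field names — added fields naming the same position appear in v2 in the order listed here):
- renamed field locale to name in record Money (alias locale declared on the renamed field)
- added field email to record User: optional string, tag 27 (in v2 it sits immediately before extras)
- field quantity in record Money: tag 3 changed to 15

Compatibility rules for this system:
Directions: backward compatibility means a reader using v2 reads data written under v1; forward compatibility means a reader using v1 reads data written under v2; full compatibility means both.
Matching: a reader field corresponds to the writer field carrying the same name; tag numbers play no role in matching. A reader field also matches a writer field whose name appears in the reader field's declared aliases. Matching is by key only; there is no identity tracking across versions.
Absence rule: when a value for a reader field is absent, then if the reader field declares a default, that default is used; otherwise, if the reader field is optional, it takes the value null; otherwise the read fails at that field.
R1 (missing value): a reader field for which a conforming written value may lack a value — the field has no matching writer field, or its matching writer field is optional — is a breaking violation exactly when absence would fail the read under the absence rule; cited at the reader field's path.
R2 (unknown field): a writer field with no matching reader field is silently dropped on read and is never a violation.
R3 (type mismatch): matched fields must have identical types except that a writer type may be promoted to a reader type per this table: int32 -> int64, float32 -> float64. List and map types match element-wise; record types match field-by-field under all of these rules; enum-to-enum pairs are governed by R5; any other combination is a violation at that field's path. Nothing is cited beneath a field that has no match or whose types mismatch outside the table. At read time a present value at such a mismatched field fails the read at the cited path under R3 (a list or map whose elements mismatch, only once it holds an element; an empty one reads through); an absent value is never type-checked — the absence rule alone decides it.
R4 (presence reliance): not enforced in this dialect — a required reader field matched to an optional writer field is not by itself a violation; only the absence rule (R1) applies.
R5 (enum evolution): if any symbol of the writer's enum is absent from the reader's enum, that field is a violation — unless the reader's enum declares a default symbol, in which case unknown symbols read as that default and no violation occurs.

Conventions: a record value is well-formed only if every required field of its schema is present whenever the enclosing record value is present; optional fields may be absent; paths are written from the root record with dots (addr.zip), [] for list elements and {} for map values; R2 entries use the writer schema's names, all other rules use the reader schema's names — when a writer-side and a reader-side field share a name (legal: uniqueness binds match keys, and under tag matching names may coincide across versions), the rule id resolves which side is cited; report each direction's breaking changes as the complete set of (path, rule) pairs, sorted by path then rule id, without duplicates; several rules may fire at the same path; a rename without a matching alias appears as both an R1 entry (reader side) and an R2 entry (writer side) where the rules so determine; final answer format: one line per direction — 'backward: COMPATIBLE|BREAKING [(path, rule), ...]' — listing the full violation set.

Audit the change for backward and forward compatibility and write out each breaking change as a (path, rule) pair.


arrows below run writer -> reader for User
backward for User (reader v2, writer v1):
  writer optional, Role -> Role: reader channel maps from writer channel
  no writer field matches reader email
  writer required, map<string, int64> -> map<string, int64>: reader extras maps from writer extras
  writer required, Money -> Money: reader contact maps from writer contact
  writer optional, float32 -> float32: reader score maps from writer score
  writer required, int64 -> int64: reader contact.quantity maps from writer contact.quantity
  writer required, string -> string: reader contact.name maps from writer contact.locale
  writer required, float64 -> float64: reader contact.height maps from writer contact.height
  => no violations; backward on User: COMPATIBLE
forward for User (reader v1, writer v2):
  writer optional, Role -> Role: reader channel maps from writer channel
  writer required, map<string, int64> -> map<string, int64>: reader extras maps from writer extras
  writer required, Money -> Money: reader contact maps from writer contact
  writer optional, float32 -> float32: reader score maps from writer score
  writer field email has no reader counterpart
  writer required, int64 -> int64: reader contact.quantity maps from writer contact.quantity
  no writer field matches reader contact.locale
  writer required, float64 -> float64: reader contact.height maps from writer contact.height
  writer field contact.name has no reader counterpart
  violation R1 at contact.locale
  => forward: BREAKING (1)

backward: COMPATIBLE []; forward: BREAKING [(contact.locale, R1)]


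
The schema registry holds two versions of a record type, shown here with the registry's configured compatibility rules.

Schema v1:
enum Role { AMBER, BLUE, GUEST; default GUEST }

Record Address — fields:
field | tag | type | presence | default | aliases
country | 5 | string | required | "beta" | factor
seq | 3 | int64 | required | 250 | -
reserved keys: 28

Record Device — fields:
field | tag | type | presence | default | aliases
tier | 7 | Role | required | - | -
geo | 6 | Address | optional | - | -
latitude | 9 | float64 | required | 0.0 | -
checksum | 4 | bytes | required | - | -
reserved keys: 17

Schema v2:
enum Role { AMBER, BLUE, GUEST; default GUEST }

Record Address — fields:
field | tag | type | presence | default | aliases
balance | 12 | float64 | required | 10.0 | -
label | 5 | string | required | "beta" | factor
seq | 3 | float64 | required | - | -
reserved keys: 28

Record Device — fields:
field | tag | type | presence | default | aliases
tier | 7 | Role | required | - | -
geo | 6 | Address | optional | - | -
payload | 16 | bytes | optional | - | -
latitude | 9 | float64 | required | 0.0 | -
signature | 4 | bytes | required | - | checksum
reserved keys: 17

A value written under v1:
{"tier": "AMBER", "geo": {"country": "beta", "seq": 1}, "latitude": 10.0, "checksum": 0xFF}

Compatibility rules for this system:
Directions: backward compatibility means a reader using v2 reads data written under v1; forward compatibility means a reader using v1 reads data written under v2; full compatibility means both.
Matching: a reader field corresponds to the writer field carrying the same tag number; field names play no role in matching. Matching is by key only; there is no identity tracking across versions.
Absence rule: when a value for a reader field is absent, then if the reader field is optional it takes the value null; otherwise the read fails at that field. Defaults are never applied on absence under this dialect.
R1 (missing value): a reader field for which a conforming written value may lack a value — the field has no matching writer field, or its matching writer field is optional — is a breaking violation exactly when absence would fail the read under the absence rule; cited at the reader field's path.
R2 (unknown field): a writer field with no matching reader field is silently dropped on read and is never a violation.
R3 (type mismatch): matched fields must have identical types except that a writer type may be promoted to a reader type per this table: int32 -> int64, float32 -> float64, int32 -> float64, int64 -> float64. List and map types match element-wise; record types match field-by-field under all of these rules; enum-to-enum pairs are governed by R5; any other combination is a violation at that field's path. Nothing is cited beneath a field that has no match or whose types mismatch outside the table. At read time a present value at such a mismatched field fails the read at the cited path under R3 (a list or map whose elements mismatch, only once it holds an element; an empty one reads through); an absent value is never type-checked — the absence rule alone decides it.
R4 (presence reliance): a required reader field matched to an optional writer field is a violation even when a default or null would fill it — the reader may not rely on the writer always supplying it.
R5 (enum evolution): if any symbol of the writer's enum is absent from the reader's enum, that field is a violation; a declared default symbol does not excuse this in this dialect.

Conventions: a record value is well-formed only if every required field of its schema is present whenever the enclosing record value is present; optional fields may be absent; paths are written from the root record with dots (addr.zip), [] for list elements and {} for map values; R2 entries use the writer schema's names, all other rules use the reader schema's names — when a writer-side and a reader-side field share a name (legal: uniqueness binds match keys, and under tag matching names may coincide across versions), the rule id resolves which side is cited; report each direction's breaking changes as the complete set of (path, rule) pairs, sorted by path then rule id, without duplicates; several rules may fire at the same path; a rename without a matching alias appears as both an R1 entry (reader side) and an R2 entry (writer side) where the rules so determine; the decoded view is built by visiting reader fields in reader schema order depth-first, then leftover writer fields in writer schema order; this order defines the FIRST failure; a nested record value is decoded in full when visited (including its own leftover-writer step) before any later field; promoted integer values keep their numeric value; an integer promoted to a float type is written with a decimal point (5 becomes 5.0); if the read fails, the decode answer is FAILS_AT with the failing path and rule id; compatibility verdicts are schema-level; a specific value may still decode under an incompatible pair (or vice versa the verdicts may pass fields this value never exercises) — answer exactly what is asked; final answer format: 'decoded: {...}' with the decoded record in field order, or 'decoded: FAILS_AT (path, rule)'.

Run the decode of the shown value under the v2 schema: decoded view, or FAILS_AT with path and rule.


arrows below run writer -> reader for Device
decode (reader v2):
  tier := "AMBER"
  read fails at geo.balance under R1 (no fill)
  => FAILS_AT (geo.balance, R1)
the rest of the Device diff is inert for this question:
  field seq in record Address: type int64 changed to float64 (its default is dropped) -> affects the rule determinations only; this particular Device value decodes identically
  added field payload to record Device: optional bytes, tag 16 (in v2 it sits immediately before latitude) -> triggers nothing under the printed rules; the Device answer is the same either way
  renamed field checksum to signature in record Device (alias checksum declared on the renamed field) -> triggers nothing under the printed rules; the Device answer is the same either way
  renamed field country to label in record Address -> triggers nothing under the printed rules; the Device answer is the same either way

decoded: FAILS_AT (geo.balance, R1)


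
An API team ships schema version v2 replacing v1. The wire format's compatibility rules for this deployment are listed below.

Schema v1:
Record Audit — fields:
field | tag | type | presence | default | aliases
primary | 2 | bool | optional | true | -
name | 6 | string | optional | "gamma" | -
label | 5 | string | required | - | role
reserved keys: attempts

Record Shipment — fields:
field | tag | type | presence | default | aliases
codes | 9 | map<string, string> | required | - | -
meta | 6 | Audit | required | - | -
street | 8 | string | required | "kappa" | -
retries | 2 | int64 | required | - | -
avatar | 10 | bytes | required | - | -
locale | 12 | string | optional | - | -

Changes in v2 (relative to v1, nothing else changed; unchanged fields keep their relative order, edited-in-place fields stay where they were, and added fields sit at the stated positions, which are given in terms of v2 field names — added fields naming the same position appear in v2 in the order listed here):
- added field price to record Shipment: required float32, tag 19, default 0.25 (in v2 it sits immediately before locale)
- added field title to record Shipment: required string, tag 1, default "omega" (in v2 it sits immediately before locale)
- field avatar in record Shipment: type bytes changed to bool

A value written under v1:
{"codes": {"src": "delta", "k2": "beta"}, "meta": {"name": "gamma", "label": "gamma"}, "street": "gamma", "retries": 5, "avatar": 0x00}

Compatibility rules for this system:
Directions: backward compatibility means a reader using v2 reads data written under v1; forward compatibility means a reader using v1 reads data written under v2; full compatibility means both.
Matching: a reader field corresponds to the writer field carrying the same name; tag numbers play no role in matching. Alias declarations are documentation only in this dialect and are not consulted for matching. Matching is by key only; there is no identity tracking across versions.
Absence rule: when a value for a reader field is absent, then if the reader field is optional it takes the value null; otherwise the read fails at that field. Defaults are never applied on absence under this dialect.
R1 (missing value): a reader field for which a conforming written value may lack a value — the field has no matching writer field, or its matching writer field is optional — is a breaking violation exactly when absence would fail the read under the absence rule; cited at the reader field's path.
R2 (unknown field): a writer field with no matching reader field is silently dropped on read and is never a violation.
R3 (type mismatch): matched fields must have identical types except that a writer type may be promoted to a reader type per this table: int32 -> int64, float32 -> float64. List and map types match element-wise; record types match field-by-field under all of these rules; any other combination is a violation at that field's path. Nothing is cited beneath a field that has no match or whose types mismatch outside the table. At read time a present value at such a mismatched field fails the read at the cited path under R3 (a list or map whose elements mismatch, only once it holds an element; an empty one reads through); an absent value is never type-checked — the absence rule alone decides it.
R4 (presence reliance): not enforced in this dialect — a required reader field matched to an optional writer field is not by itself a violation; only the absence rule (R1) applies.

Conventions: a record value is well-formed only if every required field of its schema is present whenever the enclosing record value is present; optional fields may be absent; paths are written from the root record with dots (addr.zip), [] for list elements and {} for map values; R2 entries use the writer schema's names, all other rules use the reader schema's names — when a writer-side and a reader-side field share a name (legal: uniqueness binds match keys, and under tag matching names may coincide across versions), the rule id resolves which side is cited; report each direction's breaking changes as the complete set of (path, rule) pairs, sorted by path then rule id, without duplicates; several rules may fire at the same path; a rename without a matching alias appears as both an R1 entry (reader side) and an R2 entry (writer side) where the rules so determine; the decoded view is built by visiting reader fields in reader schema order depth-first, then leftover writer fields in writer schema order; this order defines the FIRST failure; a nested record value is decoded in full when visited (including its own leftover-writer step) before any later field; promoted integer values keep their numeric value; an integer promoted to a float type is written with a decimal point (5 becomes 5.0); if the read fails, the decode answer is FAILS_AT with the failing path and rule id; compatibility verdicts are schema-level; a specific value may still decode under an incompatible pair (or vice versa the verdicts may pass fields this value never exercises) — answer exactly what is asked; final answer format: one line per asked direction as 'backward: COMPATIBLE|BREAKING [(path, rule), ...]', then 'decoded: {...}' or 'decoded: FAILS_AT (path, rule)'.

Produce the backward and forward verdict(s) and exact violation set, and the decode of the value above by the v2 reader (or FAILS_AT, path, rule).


backward: BREAKING [(avatar, R3), (price, R1), (title, R1)]; forward: BREAKING [(avatar, R3)]; decoded: FAILS_AT (avatar, R3)

the writer's type comes first in each Shipment pair
backward for Shipment (reader v2, writer v1):
  codes: map<string, string> -> map<string, string>, writer required; from codes
  meta: Audit -> Audit, writer required; from meta
  street: string -> string, writer required; from street
  retries: int64 -> int64, writer required; from retries
  avatar: bytes -> bool, writer required; from avatar
  no writer field matches reader price
  no writer field matches reader title
  locale: string -> string, writer optional; from locale
  meta.primary: bool -> bool, writer optional; from meta.primary
  meta.name: string -> string, writer optional; from meta.name
  meta.label: string -> string, writer required; from meta.label
  breaking: (avatar, R3)
  breaking: (price, R1)
  breaking: (title, R1)
  => backward verdict for Shipment: BREAKING, 3 violation(s)
forward for Shipment (reader v1, writer v2):
  codes: map<string, string> -> map<string, string>, writer required; from codes
  meta: Audit -> Audit, writer required; from meta
  street: string -> string, writer required; from street
  retries: int64 -> int64, writer required; from retries
  avatar: bool -> bytes, writer required; from avatar
  locale: string -> string, writer optional; from locale
  leftover writer field: price
  leftover writer field: title
  meta.primary: bool -> bool, writer optional; from meta.primary
  meta.name: string -> string, writer optional; from meta.name
  meta.label: string -> string, writer required; from meta.label
  breaking: (avatar, R3)
  => forward verdict for Shipment: BREAKING, 1 violation(s)
decode walk for Shipment under reader schema v2:
  codes := {"src": "delta", "k2": "beta"}
  meta.primary := null (not supplied -> null)
  meta.name := "gamma"
  meta.label := "gamma"
  street := "gamma"
  retries := 5
  read fails at avatar under R3
  => FAILS_AT (avatar, R3)


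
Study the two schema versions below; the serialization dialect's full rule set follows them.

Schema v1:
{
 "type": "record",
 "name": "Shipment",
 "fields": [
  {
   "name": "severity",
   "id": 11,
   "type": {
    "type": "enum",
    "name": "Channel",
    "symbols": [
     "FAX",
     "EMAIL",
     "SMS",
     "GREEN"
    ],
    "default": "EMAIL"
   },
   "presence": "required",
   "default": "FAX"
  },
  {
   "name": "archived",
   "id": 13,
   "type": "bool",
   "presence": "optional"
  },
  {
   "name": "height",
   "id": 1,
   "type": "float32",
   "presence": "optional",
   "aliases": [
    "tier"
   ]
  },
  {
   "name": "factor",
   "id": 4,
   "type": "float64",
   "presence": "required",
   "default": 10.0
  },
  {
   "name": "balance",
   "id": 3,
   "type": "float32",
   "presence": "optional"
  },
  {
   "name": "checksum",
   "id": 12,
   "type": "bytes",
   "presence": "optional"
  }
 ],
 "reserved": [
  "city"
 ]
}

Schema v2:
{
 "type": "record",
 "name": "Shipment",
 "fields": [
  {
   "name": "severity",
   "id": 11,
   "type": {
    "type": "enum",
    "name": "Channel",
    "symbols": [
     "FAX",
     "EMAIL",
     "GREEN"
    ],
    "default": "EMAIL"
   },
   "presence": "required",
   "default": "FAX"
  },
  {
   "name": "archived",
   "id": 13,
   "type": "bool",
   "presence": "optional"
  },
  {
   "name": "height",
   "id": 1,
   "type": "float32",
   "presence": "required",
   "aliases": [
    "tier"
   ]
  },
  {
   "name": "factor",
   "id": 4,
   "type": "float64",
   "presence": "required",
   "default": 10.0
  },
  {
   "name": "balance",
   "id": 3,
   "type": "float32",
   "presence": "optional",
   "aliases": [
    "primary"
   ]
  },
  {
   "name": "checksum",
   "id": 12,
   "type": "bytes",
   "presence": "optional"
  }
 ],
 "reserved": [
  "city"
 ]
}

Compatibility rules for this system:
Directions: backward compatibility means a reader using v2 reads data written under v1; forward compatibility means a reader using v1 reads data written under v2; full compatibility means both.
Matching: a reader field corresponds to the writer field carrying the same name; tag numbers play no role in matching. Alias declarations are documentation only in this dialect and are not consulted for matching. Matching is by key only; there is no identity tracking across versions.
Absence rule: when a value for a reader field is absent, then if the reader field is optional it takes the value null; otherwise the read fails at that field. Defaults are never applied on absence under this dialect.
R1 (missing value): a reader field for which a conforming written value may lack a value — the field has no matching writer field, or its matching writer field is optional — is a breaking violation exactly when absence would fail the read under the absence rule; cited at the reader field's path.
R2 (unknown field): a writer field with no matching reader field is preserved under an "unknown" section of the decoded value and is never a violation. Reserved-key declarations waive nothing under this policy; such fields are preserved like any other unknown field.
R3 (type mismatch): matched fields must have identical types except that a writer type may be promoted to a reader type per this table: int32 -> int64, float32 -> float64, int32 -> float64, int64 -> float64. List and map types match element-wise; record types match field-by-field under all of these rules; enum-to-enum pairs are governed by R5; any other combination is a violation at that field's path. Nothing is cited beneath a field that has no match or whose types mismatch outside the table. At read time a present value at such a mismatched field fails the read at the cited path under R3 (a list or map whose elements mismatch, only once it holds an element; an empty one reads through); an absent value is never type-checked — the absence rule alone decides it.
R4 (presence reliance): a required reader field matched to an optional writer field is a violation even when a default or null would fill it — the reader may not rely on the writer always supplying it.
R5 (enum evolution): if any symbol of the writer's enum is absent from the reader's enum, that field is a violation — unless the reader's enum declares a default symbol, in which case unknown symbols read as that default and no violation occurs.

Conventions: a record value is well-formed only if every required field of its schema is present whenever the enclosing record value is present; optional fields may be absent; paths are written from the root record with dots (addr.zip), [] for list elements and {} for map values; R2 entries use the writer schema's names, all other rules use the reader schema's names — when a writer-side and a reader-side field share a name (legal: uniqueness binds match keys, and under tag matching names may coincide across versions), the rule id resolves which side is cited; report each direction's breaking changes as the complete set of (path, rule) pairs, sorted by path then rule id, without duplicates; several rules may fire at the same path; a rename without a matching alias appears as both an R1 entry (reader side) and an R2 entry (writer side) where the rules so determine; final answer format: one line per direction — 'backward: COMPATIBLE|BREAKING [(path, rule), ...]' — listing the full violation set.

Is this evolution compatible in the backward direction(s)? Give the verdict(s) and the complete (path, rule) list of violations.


the writer's type comes first in each Shipment pair
backward analysis of Shipment with v2 as reader and v1 as writer:
  Channel -> Channel, writer required: severity aligns to severity
  bool -> bool, writer optional: archived aligns to archived
  float32 -> float32, writer optional: height aligns to height
  float64 -> float64, writer required: factor aligns to factor
  float32 -> float32, writer optional: balance aligns to balance
  bytes -> bytes, writer optional: checksum aligns to checksum
  breaking: (height, R1)
  breaking: (height, R4)
  => backward verdict for Shipment: BREAKING, 2 violation(s)
checking off the Shipment differences that do not matter here:
  enum Channel (field severity in record Shipment): symbol SMS removed -> no rule fires on it in Shipment's dialect; the asked verdict holds

backward: BREAKING [(height, R1), (height, R4)]


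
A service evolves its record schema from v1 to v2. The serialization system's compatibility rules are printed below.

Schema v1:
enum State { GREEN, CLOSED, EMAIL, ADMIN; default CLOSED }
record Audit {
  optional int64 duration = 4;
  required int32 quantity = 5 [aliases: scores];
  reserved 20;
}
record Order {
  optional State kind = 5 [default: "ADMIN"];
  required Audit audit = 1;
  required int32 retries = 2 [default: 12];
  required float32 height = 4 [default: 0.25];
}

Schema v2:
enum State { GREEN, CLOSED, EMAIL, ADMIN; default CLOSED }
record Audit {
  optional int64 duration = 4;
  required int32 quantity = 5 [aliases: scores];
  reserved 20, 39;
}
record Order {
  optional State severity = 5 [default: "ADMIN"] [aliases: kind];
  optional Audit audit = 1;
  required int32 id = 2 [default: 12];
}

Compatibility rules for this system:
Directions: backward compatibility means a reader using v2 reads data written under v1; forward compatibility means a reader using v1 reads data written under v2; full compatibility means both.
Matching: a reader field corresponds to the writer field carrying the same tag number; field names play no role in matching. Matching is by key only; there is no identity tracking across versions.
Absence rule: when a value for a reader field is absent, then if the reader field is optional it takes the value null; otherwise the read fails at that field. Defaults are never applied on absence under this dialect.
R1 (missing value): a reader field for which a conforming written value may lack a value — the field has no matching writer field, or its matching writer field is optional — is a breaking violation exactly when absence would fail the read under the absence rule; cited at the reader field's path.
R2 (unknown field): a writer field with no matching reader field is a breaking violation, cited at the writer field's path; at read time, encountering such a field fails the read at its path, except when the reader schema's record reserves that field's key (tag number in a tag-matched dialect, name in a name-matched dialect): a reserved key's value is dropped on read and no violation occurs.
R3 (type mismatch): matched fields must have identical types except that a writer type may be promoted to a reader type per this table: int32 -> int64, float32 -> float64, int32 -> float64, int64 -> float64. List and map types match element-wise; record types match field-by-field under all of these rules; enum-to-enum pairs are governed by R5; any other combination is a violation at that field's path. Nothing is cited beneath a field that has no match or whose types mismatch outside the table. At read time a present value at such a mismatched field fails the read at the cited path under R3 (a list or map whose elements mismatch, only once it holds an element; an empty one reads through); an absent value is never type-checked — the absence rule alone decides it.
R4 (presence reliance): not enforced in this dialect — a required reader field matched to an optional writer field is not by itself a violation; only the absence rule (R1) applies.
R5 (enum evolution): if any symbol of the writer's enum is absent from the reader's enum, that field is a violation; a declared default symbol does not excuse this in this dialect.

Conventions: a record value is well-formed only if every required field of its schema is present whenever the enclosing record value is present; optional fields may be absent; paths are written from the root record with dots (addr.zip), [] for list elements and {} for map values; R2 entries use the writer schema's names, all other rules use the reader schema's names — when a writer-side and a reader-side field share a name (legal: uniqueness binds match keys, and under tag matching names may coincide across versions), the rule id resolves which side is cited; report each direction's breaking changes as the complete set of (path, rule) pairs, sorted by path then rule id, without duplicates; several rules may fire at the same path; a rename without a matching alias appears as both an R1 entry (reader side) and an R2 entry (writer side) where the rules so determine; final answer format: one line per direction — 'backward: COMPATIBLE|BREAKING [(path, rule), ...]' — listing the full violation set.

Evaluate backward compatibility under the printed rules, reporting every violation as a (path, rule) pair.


each type pair in Order: writer, then reader
backward on Order — v2 reading data written by v1:
  writer optional, State -> State: reader severity maps from writer kind
  writer required, Audit -> Audit: reader audit maps from writer audit
  writer required, int32 -> int32: reader id maps from writer retries
  writer field height has no reader counterpart
  writer optional, int64 -> int64: reader audit.duration maps from writer audit.duration
  writer required, int32 -> int32: reader audit.quantity maps from writer audit.quantity
  violation R2 at height
  => backward verdict for Order: BREAKING, 1 violation(s)
the rest of the Order diff is inert for this question:
  renamed field retries to id in record Order -> no rule fires on it in Order's dialect; the asked verdict holds
  renamed field kind to severity in record Order (alias kind declared on the renamed field) -> no rule fires on it in Order's dialect; the asked verdict holds
  field audit in record Order: required changed to optional -> fires only in the forward direction of Order, which is not asked here

backward: BREAKING [(height, R2)]
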